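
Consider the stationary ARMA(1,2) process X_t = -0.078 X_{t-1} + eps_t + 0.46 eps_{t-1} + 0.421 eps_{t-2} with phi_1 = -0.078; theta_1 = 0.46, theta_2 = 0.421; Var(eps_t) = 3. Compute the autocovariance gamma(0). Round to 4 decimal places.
\gamma(0) = 3.8997

Multiply the model equation by X_{t-k} and take expectations. With theta_0 = psi_0 = 1 and psi_j the MA(infinity) weights, this gives
  gamma(k) - sum_i phi_i gamma(k-i) = c_k,
  c_k = sigma^2 * sum_{j=k..q} theta_j psi_{j-k}   (c_k = 0 for k > q),
using gamma(-m) = gamma(m).
psi-weights needed (psi_j = theta_j + sum_i phi_i psi_{j-i}):
  psi_1 = theta_1 + phi_1 = 0.46 + (-0.078) = 0.382
  psi_2 = theta_2 + phi_1 psi_1 = 0.421 + (-0.078)(0.382) = 0.391204
Right-hand sides:
  c_0 = sigma^2 (1 + theta_1 psi_1 + theta_2 psi_2) = 3 * (1 + (0.46)(0.382) + (0.421)(0.391204)) = 3 * 1.340417 = 4.021251
  c_1 = sigma^2 (theta_1 + theta_2 psi_1) = 3 * (0.46 + (0.421)(0.382)) = 1.862466
  c_2 = sigma^2 theta_2 = 3 * (0.421) = 1.263
Equations for k = 0 and k = 1 (AR order 1):
  gamma(0) = phi_1 gamma(1) + c_0
  gamma(1) = phi_1 gamma(0) + c_1
Substituting the second into the first: gamma(0) (1 - phi_1^2) = c_0 + phi_1 c_1, so
  gamma(0) = (c_0 + phi_1 c_1) / (1 - phi_1^2) = (4.021251 + (-0.078)(1.862466)) / (1 - (-0.078)^2) = 3.875978 / 0.993916 = 3.899704.
Therefore gamma(0) = 3.8997 (to 4 decimal places).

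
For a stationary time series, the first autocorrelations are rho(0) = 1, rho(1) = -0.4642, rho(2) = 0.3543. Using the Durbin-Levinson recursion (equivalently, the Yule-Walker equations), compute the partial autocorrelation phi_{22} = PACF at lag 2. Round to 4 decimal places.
\phi_{22} = 0.1769

The PACF at lag k is phi_{kk}, the last component of the solution
to the Yule-Walker system G_k phi = r_k where
  (G_k)_{ij} = rho(|i - j|), (r_k)_i = rho(i), i,j = 1..k.
Equivalently, Durbin-Levinson gives phi_{kk} iteratively:
  phi_{11} = rho(1)
  phi_{kk} = [rho(k) - sum_{j=1..k-1} phi_{k-1,j} rho(k-j)]
            / [1 - sum_{j=1..k-1} phi_{k-1,j} rho(j)],
  phi_{k,j} = phi_{k-1,j} - phi_{kk} phi_{k-1,k-j},  j = 1..k-1.
Step k = 1:
  phi_11 = rho(1) = -0.4642.
Step k = 2:
  phi_22 = [rho(2) - phi_11 rho(1)] / [1 - phi_11 rho(1)] = [0.3543 - (-0.4642)(-0.4642)] / [1 - (-0.4642)(-0.4642)]
         = 0.13881836 / 0.78451836 = 0.1769.
Therefore phi_{22} = 0.1769.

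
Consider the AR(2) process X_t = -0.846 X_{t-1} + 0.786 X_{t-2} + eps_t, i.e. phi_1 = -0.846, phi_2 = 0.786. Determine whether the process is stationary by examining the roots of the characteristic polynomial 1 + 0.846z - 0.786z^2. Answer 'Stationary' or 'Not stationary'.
\text{Not stationary}

The AR(p) characteristic polynomial is P(z) = 1 + 0.846z - 0.786z^2.
Stationarity requires all roots to lie outside the unit circle, i.e. |z| > 1 for every root.
Set 1 + (0.846) z + (-0.786) z^2 = 0, i.e. a z^2 + b z + c = 0 with a = -0.786, b = 0.846, c = 1.
Discriminant D = b^2 - 4ac = (0.846)^2 - 4*(-0.786)*1 = 0.715716 - (-3.144) = 3.859716.
D >= 0, so the roots are real: z = (-b +/- sqrt(D)) / (2a) = (-0.846 +/- 1.964616) / (-1.572).
  z_1 = (-0.846 + 1.964616) / (-1.572) = -0.7116,   |z_1| = 0.7116.
  z_2 = (-0.846 - 1.964616) / (-1.572) = 1.7879,   |z_2| = 1.7879.
Moduli of all roots: 0.7116, 1.7879.
All moduli strictly greater than 1? No.
Verdict: Not stationary.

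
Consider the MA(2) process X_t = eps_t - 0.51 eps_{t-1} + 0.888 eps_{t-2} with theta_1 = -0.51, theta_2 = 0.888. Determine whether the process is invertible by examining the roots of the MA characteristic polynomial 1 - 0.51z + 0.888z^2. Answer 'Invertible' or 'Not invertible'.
\text{Invertible}

The MA(q) characteristic polynomial is P(z) = 1 - 0.51z + 0.888z^2.
Invertibility requires all roots to lie outside the unit circle, i.e. |z| > 1 for every root.
Set 1 + (-0.51) z + (0.888) z^2 = 0, i.e. a z^2 + b z + c = 0 with a = 0.888, b = -0.51, c = 1.
Discriminant D = b^2 - 4ac = (-0.51)^2 - 4*(0.888)*1 = 0.2601 - (3.552) = -3.2919.
D < 0, so the roots are the complex-conjugate pair z = (-b +/- i sqrt(-D)) / (2a) = 0.2872 +/- 1.0216i.
For a conjugate pair |z|^2 = z * conj(z) = (product of roots) = c/a = 1/(0.888) = 1.126126, so |z| = sqrt(1.126126) = 1.0612 for both roots.
Moduli of all roots: 1.0612, 1.0612.
All moduli strictly greater than 1? Yes.
Verdict: Invertible.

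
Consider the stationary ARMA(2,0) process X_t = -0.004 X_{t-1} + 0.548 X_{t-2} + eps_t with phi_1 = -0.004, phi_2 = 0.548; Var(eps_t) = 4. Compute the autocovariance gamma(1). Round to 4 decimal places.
\gamma(1) = -0.0506

Multiply the model equation by X_{t-k} and take expectations. With theta_0 = psi_0 = 1 and psi_j the MA(infinity) weights, this gives
  gamma(k) - sum_i phi_i gamma(k-i) = c_k,
  c_k = sigma^2 * sum_{j=k..q} theta_j psi_{j-k}   (c_k = 0 for k > q),
using gamma(-m) = gamma(m).
Pure AR (q = 0): c_0 = sigma^2 = 4, c_k = 0 for k >= 1.
Equations for k = 0, 1, 2 (AR order 2, c_2 = 0):
  (E0) gamma(0) = phi_1 gamma(1) + phi_2 gamma(2) + c_0
  (E1) gamma(1) = phi_1 gamma(0) + phi_2 gamma(1) + c_1
  (E2) gamma(2) = phi_1 gamma(1) + phi_2 gamma(0)
From (E1): gamma(1) = A gamma(0) + B with
  A = phi_1 / (1 - phi_2) = -0.004 / 0.452 = -0.00885,   B = c_1 / (1 - phi_2) = 0 / 0.452 = 0.
Insert (E2) into (E0): gamma(0) (1 - phi_2^2) = phi_1 (1 + phi_2) gamma(1) + c_0.
  phi_1 (1 + phi_2) = (-0.004)(1.548) = -0.006192,   1 - phi_2^2 = 0.699696.
Replace gamma(1) by A gamma(0) + B and collect gamma(0):
  gamma(0) [0.699696 - (-0.006192)(-0.00885)] = c_0 = 4
  gamma(0) * 0.699641 = 4
  gamma(0) = 4 / 0.699641 = 5.717216.
  gamma(1) = A gamma(0) = (-0.00885)(5.717216) = -0.050595.
Therefore gamma(1) = -0.0506 (to 4 decimal places).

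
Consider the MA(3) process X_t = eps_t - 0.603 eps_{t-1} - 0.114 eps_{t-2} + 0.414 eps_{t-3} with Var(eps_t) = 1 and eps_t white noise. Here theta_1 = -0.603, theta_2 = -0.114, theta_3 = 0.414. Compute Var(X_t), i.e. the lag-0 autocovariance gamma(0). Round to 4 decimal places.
\gamma(0) = 1.5480

For an MA(q) process X_t = eps_t + sum_i theta_i eps_{t-i} with
Var(eps_t) = sigma^2, the variance is
  gamma(0) = sigma^2 * (1 + sum_i theta_i^2).
  sum_i theta_i^2 = (-0.603)^2 + (-0.114)^2 + (0.414)^2 = 0.363609 + 0.012996 + 0.171396 = 0.548001.
  gamma(0) = 1 * (1 + 0.548001) = 1 * 1.548001 = 1.548001, which rounds to 1.5480.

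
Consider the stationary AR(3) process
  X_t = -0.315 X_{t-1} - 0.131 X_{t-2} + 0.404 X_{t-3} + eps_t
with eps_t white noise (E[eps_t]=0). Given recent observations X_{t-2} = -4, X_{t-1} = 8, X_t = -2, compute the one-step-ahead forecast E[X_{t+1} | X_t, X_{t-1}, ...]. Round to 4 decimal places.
E[X_{t+1} \mid \mathcal F_t] = -2.0340

For an AR(p) model X_t = c + sum_i phi_i X_{t-i} + eps_t, the
one-step-ahead conditional mean is
  E[X_{t+1} | X_t, ...] = c + sum_i phi_i X_{t+1-i}.
Substitute known values:
  E[X_{t+1} | ...] = (-0.315) * (-2) + (-0.131) * (8) + (0.404) * (-4)
                   = -2.0340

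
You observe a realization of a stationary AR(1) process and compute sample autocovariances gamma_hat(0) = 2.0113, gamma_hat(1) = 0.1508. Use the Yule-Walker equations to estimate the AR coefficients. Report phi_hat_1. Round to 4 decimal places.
\hat\phi_{1} = 0.0750

The Yule-Walker equations for an AR(p) process read, in matrix form,
  Gamma_p phi = r_p,   with   (Gamma_p)_{ij} = gamma(|i - j|),
                       (r_p)_i = gamma(i),   i,j = 1..p.
Substitute the sample gammas (Toeplitz matrix and right-hand side of size 1):
  Gamma_p = [[2.0113]]
  r_p     = [0.1508]
With p = 1 this is the single equation gamma(0) phi_1 = gamma(1):
  phi_hat_1 = gamma(1) / gamma(0) = 0.1508 / 2.0113 = 0.0750.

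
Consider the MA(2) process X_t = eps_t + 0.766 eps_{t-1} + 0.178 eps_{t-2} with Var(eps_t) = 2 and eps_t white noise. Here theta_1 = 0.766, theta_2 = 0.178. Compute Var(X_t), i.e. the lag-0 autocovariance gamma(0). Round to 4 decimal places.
\gamma(0) = 3.2369

For an MA(q) process X_t = eps_t + sum_i theta_i eps_{t-i} with
Var(eps_t) = sigma^2, the variance is
  gamma(0) = sigma^2 * (1 + sum_i theta_i^2).
  sum_i theta_i^2 = (0.766)^2 + (0.178)^2 = 0.586756 + 0.031684 = 0.61844.
  gamma(0) = 2 * (1 + 0.61844) = 2 * 1.61844 = 3.23688, which rounds to 3.2369.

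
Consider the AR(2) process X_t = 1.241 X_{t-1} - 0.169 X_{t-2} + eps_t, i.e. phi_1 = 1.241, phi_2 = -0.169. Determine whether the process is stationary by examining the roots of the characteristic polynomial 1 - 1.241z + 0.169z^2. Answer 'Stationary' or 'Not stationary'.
\text{Not stationary}

The AR(p) characteristic polynomial is P(z) = 1 - 1.241z + 0.169z^2.
Stationarity requires all roots to lie outside the unit circle, i.e. |z| > 1 for every root.
Set 1 + (-1.241) z + (0.169) z^2 = 0, i.e. a z^2 + b z + c = 0 with a = 0.169, b = -1.241, c = 1.
Discriminant D = b^2 - 4ac = (-1.241)^2 - 4*(0.169)*1 = 1.540081 - (0.676) = 0.864081.
D >= 0, so the roots are real: z = (-b +/- sqrt(D)) / (2a) = (1.241 +/- 0.92956) / (0.338).
  z_1 = (1.241 + 0.92956) / (0.338) = 6.4218,   |z_1| = 6.4218.
  z_2 = (1.241 - 0.92956) / (0.338) = 0.9214,   |z_2| = 0.9214.
Moduli of all roots: 6.4218, 0.9214.
All moduli strictly greater than 1? No.
Verdict: Not stationary.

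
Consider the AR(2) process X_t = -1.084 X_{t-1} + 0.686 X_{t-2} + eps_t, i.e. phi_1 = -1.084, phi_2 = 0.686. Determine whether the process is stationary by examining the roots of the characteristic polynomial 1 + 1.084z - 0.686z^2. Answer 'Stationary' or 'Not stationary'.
\text{Not stationary}

The AR(p) characteristic polynomial is P(z) = 1 + 1.084z - 0.686z^2.
Stationarity requires all roots to lie outside the unit circle, i.e. |z| > 1 for every root.
Set 1 + (1.084) z + (-0.686) z^2 = 0, i.e. a z^2 + b z + c = 0 with a = -0.686, b = 1.084, c = 1.
Discriminant D = b^2 - 4ac = (1.084)^2 - 4*(-0.686)*1 = 1.175056 - (-2.744) = 3.919056.
D >= 0, so the roots are real: z = (-b +/- sqrt(D)) / (2a) = (-1.084 +/- 1.979661) / (-1.372).
  z_1 = (-1.084 + 1.979661) / (-1.372) = -0.6528,   |z_1| = 0.6528.
  z_2 = (-1.084 - 1.979661) / (-1.372) = 2.233,   |z_2| = 2.233.
Moduli of all roots: 0.6528, 2.2330.
All moduli strictly greater than 1? No.
Verdict: Not stationary.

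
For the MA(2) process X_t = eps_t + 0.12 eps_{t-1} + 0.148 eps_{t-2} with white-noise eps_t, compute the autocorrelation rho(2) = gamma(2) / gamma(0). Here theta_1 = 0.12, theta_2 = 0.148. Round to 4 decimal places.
\rho(2) = 0.1428

For an MA(q) process with theta_0 = 1, the autocovariance is
  gamma(k) = sigma^2 * sum_{i=0..q-k} theta_i * theta_{i+k},
and rho(k) = gamma(k) / gamma(0). Sigma^2 cancels.
  numerator   = (1)*(0.148) = 0.148.
  denominator = (1)^2 + (0.12)^2 + (0.148)^2 = 1.036304.
  rho(2) = 0.148 / 1.036304 = 0.1428.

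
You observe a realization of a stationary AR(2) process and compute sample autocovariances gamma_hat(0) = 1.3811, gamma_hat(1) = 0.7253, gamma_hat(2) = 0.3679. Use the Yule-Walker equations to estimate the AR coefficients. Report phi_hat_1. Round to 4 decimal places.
\hat\phi_{1} = 0.5320

The Yule-Walker equations for an AR(p) process read, in matrix form,
  Gamma_p phi = r_p,   with   (Gamma_p)_{ij} = gamma(|i - j|),
                       (r_p)_i = gamma(i),   i,j = 1..p.
Substitute the sample gammas (Toeplitz matrix and right-hand side of size 2):
  Gamma_p = [[1.3811, 0.7253], [0.7253, 1.3811]]
  r_p     = [0.7253, 0.3679]
Written out:
  1.3811 phi_1 + 0.7253 phi_2 = 0.7253
  0.7253 phi_1 + 1.3811 phi_2 = 0.3679
Solve by Cramer's rule:
  det = gamma(0)^2 - gamma(1)^2 = (1.3811)^2 - (0.7253)^2 = 1.90743721 - 0.52606009 = 1.38137712
  phi_hat_1 = [gamma(1) gamma(0) - gamma(1) gamma(2)] / det = [(0.7253)(1.3811) - (0.7253)(0.3679)] / 1.38137712 = 0.73487396 / 1.38137712 = 0.532
  phi_hat_2 = [gamma(0) gamma(2) - gamma(1)^2] / det = [(1.3811)(0.3679) - (0.7253)^2] / 1.38137712 = -0.0179534 / 1.38137712 = -0.013
So phi_hat = [0.5320, -0.0130].
Therefore phi_hat_1 = 0.5320.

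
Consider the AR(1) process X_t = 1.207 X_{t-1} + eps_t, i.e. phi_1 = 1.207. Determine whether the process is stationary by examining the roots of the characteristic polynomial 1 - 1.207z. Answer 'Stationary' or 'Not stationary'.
\text{Not stationary}

The AR(p) characteristic polynomial is P(z) = 1 - 1.207z.
Stationarity requires all roots to lie outside the unit circle, i.e. |z| > 1 for every root.
This is linear in z: 1 + (-1.207) z = 0  =>  z = -1/(-1.207) = 0.8285,  |z| = 0.8285.
Moduli of all roots: 0.8285.
All moduli strictly greater than 1? No.
Verdict: Not stationary.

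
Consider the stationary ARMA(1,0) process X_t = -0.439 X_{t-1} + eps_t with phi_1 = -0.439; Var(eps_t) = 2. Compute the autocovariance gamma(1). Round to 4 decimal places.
\gamma(1) = -1.0876

Multiply the model equation by X_{t-k} and take expectations. With theta_0 = psi_0 = 1 and psi_j the MA(infinity) weights, this gives
  gamma(k) - sum_i phi_i gamma(k-i) = c_k,
  c_k = sigma^2 * sum_{j=k..q} theta_j psi_{j-k}   (c_k = 0 for k > q),
using gamma(-m) = gamma(m).
Pure AR (q = 0): c_0 = sigma^2 = 2, c_k = 0 for k >= 1.
Equations for k = 0 and k = 1 (AR order 1):
  gamma(0) = phi_1 gamma(1) + c_0
  gamma(1) = phi_1 gamma(0) + c_1
Substituting the second into the first: gamma(0) (1 - phi_1^2) = c_0 + phi_1 c_1, so
  gamma(0) = c_0 / (1 - phi_1^2) = 2 / (1 - (-0.439)^2) = 2 / 0.807279 = 2.477458.
  gamma(1) = phi_1 gamma(0) = (-0.439)(2.477458) = -1.087604.
Therefore gamma(1) = -1.0876 (to 4 decimal places).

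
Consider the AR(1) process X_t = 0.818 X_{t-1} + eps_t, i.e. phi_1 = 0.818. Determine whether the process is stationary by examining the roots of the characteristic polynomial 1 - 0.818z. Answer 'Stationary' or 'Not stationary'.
\text{Stationary}

The AR(p) characteristic polynomial is P(z) = 1 - 0.818z.
Stationarity requires all roots to lie outside the unit circle, i.e. |z| > 1 for every root.
This is linear in z: 1 + (-0.818) z = 0  =>  z = -1/(-0.818) = 1.222494,  |z| = 1.222494.
Moduli of all roots: 1.2225.
All moduli strictly greater than 1? Yes.
Verdict: Stationary.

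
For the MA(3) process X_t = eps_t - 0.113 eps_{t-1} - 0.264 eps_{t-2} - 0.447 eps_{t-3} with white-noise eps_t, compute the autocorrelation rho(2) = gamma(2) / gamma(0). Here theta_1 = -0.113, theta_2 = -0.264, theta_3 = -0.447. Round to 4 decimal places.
\rho(2) = -0.1665

For an MA(q) process with theta_0 = 1, the autocovariance is
  gamma(k) = sigma^2 * sum_{i=0..q-k} theta_i * theta_{i+k},
and rho(k) = gamma(k) / gamma(0). Sigma^2 cancels.
  numerator   = (1)*(-0.264) + (-0.113)*(-0.447) = -0.213489.
  denominator = (1)^2 + (-0.113)^2 + (-0.264)^2 + (-0.447)^2 = 1.282274.
  rho(2) = -0.213489 / 1.282274 = -0.1665.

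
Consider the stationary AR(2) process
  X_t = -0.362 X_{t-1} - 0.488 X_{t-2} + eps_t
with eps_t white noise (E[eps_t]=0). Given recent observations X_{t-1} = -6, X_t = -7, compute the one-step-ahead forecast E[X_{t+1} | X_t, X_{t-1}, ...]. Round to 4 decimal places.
E[X_{t+1} \mid \mathcal F_t] = 5.4620

For an AR(p) model X_t = c + sum_i phi_i X_{t-i} + eps_t, the
one-step-ahead conditional mean is
  E[X_{t+1} | X_t, ...] = c + sum_i phi_i X_{t+1-i}.
Substitute known values:
  E[X_{t+1} | ...] = (-0.362) * (-7) + (-0.488) * (-6)
                   = 5.4620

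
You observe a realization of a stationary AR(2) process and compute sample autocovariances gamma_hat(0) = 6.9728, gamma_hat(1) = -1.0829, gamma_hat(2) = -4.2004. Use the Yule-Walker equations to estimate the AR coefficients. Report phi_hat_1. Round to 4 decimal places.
\hat\phi_{1} = -0.2550

The Yule-Walker equations for an AR(p) process read, in matrix form,
  Gamma_p phi = r_p,   with   (Gamma_p)_{ij} = gamma(|i - j|),
                       (r_p)_i = gamma(i),   i,j = 1..p.
Substitute the sample gammas (Toeplitz matrix and right-hand side of size 2):
  Gamma_p = [[6.9728, -1.0829], [-1.0829, 6.9728]]
  r_p     = [-1.0829, -4.2004]
Written out:
  6.9728 phi_1 - 1.0829 phi_2 = -1.0829
  -1.0829 phi_1 + 6.9728 phi_2 = -4.2004
Solve by Cramer's rule:
  det = gamma(0)^2 - gamma(1)^2 = (6.9728)^2 - (-1.0829)^2 = 48.61993984 - 1.17267241 = 47.44726743
  phi_hat_1 = [gamma(1) gamma(0) - gamma(1) gamma(2)] / det = [(-1.0829)(6.9728) - (-1.0829)(-4.2004)] / 47.44726743 = -12.09945828 / 47.44726743 = -0.255
  phi_hat_2 = [gamma(0) gamma(2) - gamma(1)^2] / det = [(6.9728)(-4.2004) - (-1.0829)^2] / 47.44726743 = -30.46122153 / 47.44726743 = -0.642
So phi_hat = [-0.2550, -0.6420].
Therefore phi_hat_1 = -0.2550.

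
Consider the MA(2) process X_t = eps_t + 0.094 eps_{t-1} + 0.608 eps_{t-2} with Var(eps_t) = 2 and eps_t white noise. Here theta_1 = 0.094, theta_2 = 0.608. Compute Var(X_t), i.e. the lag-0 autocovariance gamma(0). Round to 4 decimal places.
\gamma(0) = 2.7570

For an MA(q) process X_t = eps_t + sum_i theta_i eps_{t-i} with
Var(eps_t) = sigma^2, the variance is
  gamma(0) = sigma^2 * (1 + sum_i theta_i^2).
  sum_i theta_i^2 = (0.094)^2 + (0.608)^2 = 0.008836 + 0.369664 = 0.3785.
  gamma(0) = 2 * (1 + 0.3785) = 2 * 1.3785 = 2.757, which rounds to 2.7570.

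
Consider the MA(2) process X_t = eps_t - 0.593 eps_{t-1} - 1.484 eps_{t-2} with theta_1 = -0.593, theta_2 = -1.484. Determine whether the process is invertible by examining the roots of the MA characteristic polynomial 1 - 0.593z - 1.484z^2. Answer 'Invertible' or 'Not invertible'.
\text{Not invertible}

The MA(q) characteristic polynomial is P(z) = 1 - 0.593z - 1.484z^2.
Invertibility requires all roots to lie outside the unit circle, i.e. |z| > 1 for every root.
Set 1 + (-0.593) z + (-1.484) z^2 = 0, i.e. a z^2 + b z + c = 0 with a = -1.484, b = -0.593, c = 1.
Discriminant D = b^2 - 4ac = (-0.593)^2 - 4*(-1.484)*1 = 0.351649 - (-5.936) = 6.287649.
D >= 0, so the roots are real: z = (-b +/- sqrt(D)) / (2a) = (0.593 +/- 2.507518) / (-2.968).
  z_1 = (0.593 + 2.507518) / (-2.968) = -1.0446,   |z_1| = 1.0446.
  z_2 = (0.593 - 2.507518) / (-2.968) = 0.6451,   |z_2| = 0.6451.
Moduli of all roots: 1.0446, 0.6451.
All moduli strictly greater than 1? No.
Verdict: Not invertible.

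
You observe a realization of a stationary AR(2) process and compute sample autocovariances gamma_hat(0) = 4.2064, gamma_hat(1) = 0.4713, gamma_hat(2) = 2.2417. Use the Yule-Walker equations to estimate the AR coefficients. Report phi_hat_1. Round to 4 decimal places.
\hat\phi_{1} = 0.0530

The Yule-Walker equations for an AR(p) process read, in matrix form,
  Gamma_p phi = r_p,   with   (Gamma_p)_{ij} = gamma(|i - j|),
                       (r_p)_i = gamma(i),   i,j = 1..p.
Substitute the sample gammas (Toeplitz matrix and right-hand side of size 2):
  Gamma_p = [[4.2064, 0.4713], [0.4713, 4.2064]]
  r_p     = [0.4713, 2.2417]
Written out:
  4.2064 phi_1 + 0.4713 phi_2 = 0.4713
  0.4713 phi_1 + 4.2064 phi_2 = 2.2417
Solve by Cramer's rule:
  det = gamma(0)^2 - gamma(1)^2 = (4.2064)^2 - (0.4713)^2 = 17.69380096 - 0.22212369 = 17.47167727
  phi_hat_1 = [gamma(1) gamma(0) - gamma(1) gamma(2)] / det = [(0.4713)(4.2064) - (0.4713)(2.2417)] / 17.47167727 = 0.92596311 / 17.47167727 = 0.053
  phi_hat_2 = [gamma(0) gamma(2) - gamma(1)^2] / det = [(4.2064)(2.2417) - (0.4713)^2] / 17.47167727 = 9.20736319 / 17.47167727 = 0.527
So phi_hat = [0.0530, 0.5270].
Therefore phi_hat_1 = 0.0530.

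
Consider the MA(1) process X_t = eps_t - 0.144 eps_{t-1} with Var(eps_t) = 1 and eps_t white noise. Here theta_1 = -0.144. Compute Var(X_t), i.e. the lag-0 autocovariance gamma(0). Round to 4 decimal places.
\gamma(0) = 1.0207

For an MA(q) process X_t = eps_t + sum_i theta_i eps_{t-i} with
Var(eps_t) = sigma^2, the variance is
  gamma(0) = sigma^2 * (1 + sum_i theta_i^2).
  sum_i theta_i^2 = (-0.144)^2 = 0.020736.
  gamma(0) = 1 * (1 + 0.020736) = 1 * 1.020736 = 1.020736, which rounds to 1.0207.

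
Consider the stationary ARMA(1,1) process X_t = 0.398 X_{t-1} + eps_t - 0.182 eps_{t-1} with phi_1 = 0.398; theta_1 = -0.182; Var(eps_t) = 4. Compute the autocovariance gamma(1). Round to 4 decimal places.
\gamma(1) = 0.9523

Multiply the model equation by X_{t-k} and take expectations. With theta_0 = psi_0 = 1 and psi_j the MA(infinity) weights, this gives
  gamma(k) - sum_i phi_i gamma(k-i) = c_k,
  c_k = sigma^2 * sum_{j=k..q} theta_j psi_{j-k}   (c_k = 0 for k > q),
using gamma(-m) = gamma(m).
psi-weights needed (psi_j = theta_j + sum_i phi_i psi_{j-i}):
  psi_1 = theta_1 + phi_1 = -0.182 + (0.398) = 0.216
Right-hand sides:
  c_0 = sigma^2 (1 + theta_1 psi_1) = 4 * (1 + (-0.182)(0.216)) = 4 * 0.960688 = 3.842752
  c_1 = sigma^2 theta_1 = 4 * (-0.182) = -0.728
  c_2 = 0
Equations for k = 0 and k = 1 (AR order 1):
  gamma(0) = phi_1 gamma(1) + c_0
  gamma(1) = phi_1 gamma(0) + c_1
Substituting the second into the first: gamma(0) (1 - phi_1^2) = c_0 + phi_1 c_1, so
  gamma(0) = (c_0 + phi_1 c_1) / (1 - phi_1^2) = (3.842752 + (0.398)(-0.728)) / (1 - (0.398)^2) = 3.553008 / 0.841596 = 4.22175.
  gamma(1) = phi_1 gamma(0) + c_1 = (0.398)(4.22175) + (-0.728) = 0.952257.
Therefore gamma(1) = 0.9523 (to 4 decimal places).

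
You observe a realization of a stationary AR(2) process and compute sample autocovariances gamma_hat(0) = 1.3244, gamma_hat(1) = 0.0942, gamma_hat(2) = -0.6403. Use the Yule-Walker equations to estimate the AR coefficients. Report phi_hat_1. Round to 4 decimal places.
\hat\phi_{1} = 0.1061

The Yule-Walker equations for an AR(p) process read, in matrix form,
  Gamma_p phi = r_p,   with   (Gamma_p)_{ij} = gamma(|i - j|),
                       (r_p)_i = gamma(i),   i,j = 1..p.
Substitute the sample gammas (Toeplitz matrix and right-hand side of size 2):
  Gamma_p = [[1.3244, 0.0942], [0.0942, 1.3244]]
  r_p     = [0.0942, -0.6403]
Written out:
  1.3244 phi_1 + 0.0942 phi_2 = 0.0942
  0.0942 phi_1 + 1.3244 phi_2 = -0.6403
Solve by Cramer's rule:
  det = gamma(0)^2 - gamma(1)^2 = (1.3244)^2 - (0.0942)^2 = 1.75403536 - 0.00887364 = 1.74516172
  phi_hat_1 = [gamma(1) gamma(0) - gamma(1) gamma(2)] / det = [(0.0942)(1.3244) - (0.0942)(-0.6403)] / 1.74516172 = 0.18507474 / 1.74516172 = 0.1061
  phi_hat_2 = [gamma(0) gamma(2) - gamma(1)^2] / det = [(1.3244)(-0.6403) - (0.0942)^2] / 1.74516172 = -0.85688696 / 1.74516172 = -0.491
So phi_hat = [0.1061, -0.4910].
Therefore phi_hat_1 = 0.1061.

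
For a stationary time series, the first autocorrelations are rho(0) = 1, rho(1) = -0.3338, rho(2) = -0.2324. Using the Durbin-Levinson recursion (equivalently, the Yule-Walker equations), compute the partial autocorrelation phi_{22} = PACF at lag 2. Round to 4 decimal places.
\phi_{22} = -0.3869

The PACF at lag k is phi_{kk}, the last component of the solution
to the Yule-Walker system G_k phi = r_k where
  (G_k)_{ij} = rho(|i - j|), (r_k)_i = rho(i), i,j = 1..k.
Equivalently, Durbin-Levinson gives phi_{kk} iteratively:
  phi_{11} = rho(1)
  phi_{kk} = [rho(k) - sum_{j=1..k-1} phi_{k-1,j} rho(k-j)]
            / [1 - sum_{j=1..k-1} phi_{k-1,j} rho(j)],
  phi_{k,j} = phi_{k-1,j} - phi_{kk} phi_{k-1,k-j},  j = 1..k-1.
Step k = 1:
  phi_11 = rho(1) = -0.3338.
Step k = 2:
  phi_22 = [rho(2) - phi_11 rho(1)] / [1 - phi_11 rho(1)] = [-0.2324 - (-0.3338)(-0.3338)] / [1 - (-0.3338)(-0.3338)]
         = -0.34382244 / 0.88857756 = -0.3869.
Therefore phi_{22} = -0.3869.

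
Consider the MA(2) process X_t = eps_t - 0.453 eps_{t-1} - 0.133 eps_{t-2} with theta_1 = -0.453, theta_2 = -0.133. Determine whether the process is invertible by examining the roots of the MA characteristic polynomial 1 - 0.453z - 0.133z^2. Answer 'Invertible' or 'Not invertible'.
\text{Invertible}

The MA(q) characteristic polynomial is P(z) = 1 - 0.453z - 0.133z^2.
Invertibility requires all roots to lie outside the unit circle, i.e. |z| > 1 for every root.
Set 1 + (-0.453) z + (-0.133) z^2 = 0, i.e. a z^2 + b z + c = 0 with a = -0.133, b = -0.453, c = 1.
Discriminant D = b^2 - 4ac = (-0.453)^2 - 4*(-0.133)*1 = 0.205209 - (-0.532) = 0.737209.
D >= 0, so the roots are real: z = (-b +/- sqrt(D)) / (2a) = (0.453 +/- 0.858609) / (-0.266).
  z_1 = (0.453 + 0.858609) / (-0.266) = -4.9309,   |z_1| = 4.9309.
  z_2 = (0.453 - 0.858609) / (-0.266) = 1.5248,   |z_2| = 1.5248.
Moduli of all roots: 4.9309, 1.5248.
All moduli strictly greater than 1? Yes.
Verdict: Invertible.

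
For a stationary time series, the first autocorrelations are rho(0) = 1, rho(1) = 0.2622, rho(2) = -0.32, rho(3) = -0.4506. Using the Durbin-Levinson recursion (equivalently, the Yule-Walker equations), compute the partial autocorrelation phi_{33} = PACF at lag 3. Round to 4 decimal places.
\phi_{33} = -0.2890

The PACF at lag k is phi_{kk}, the last component of the solution
to the Yule-Walker system G_k phi = r_k where
  (G_k)_{ij} = rho(|i - j|), (r_k)_i = rho(i), i,j = 1..k.
Equivalently, Durbin-Levinson gives phi_{kk} iteratively:
  phi_{11} = rho(1)
  phi_{kk} = [rho(k) - sum_{j=1..k-1} phi_{k-1,j} rho(k-j)]
            / [1 - sum_{j=1..k-1} phi_{k-1,j} rho(j)],
  phi_{k,j} = phi_{k-1,j} - phi_{kk} phi_{k-1,k-j},  j = 1..k-1.
Step k = 1:
  phi_11 = rho(1) = 0.2622.
Step k = 2:
  phi_22 = [rho(2) - phi_11 rho(1)] / [1 - phi_11 rho(1)] = [-0.32 - (0.2622)(0.2622)] / [1 - (0.2622)(0.2622)]
         = -0.38874884 / 0.93125116 = -0.417448.
  Update: phi_21 = phi_11 - phi_22 phi_11 = 0.2622 - (-0.417448)(0.2622) = 0.371655.
Step k = 3:
  phi_33 = [rho(3) - phi_21 rho(2) - phi_22 rho(1)] / [1 - phi_21 rho(1) - phi_22 rho(2)]
    numerator   = -0.4506 - (0.371655)(-0.32) - (-0.417448)(0.2622) = -0.22221561
    denominator = 1 - (0.371655)(0.2622) - (-0.417448)(-0.32) = 0.76896877
  phi_33 = -0.22221561 / 0.76896877 = -0.289.
Therefore phi_{33} = -0.2890.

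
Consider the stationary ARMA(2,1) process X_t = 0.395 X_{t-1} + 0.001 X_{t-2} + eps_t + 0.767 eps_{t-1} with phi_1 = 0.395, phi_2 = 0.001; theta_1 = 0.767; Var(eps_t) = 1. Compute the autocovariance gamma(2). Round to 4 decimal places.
\gamma(2) = 0.7122

Multiply the model equation by X_{t-k} and take expectations. With theta_0 = psi_0 = 1 and psi_j the MA(infinity) weights, this gives
  gamma(k) - sum_i phi_i gamma(k-i) = c_k,
  c_k = sigma^2 * sum_{j=k..q} theta_j psi_{j-k}   (c_k = 0 for k > q),
using gamma(-m) = gamma(m).
psi-weights needed (psi_j = theta_j + sum_i phi_i psi_{j-i}):
  psi_1 = theta_1 + phi_1 = 0.767 + (0.395) = 1.162
Right-hand sides:
  c_0 = sigma^2 (1 + theta_1 psi_1) = 1 * (1 + (0.767)(1.162)) = 1 * 1.891254 = 1.891254
  c_1 = sigma^2 theta_1 = 1 * (0.767) = 0.767
  c_2 = 0
Equations for k = 0, 1, 2 (AR order 2, c_2 = 0):
  (E0) gamma(0) = phi_1 gamma(1) + phi_2 gamma(2) + c_0
  (E1) gamma(1) = phi_1 gamma(0) + phi_2 gamma(1) + c_1
  (E2) gamma(2) = phi_1 gamma(1) + phi_2 gamma(0)
From (E1): gamma(1) = A gamma(0) + B with
  A = phi_1 / (1 - phi_2) = 0.395 / 0.999 = 0.395395,   B = c_1 / (1 - phi_2) = 0.767 / 0.999 = 0.767768.
Insert (E2) into (E0): gamma(0) (1 - phi_2^2) = phi_1 (1 + phi_2) gamma(1) + c_0.
  phi_1 (1 + phi_2) = (0.395)(1.001) = 0.395395,   1 - phi_2^2 = 0.999999.
Replace gamma(1) by A gamma(0) + B and collect gamma(0):
  gamma(0) [0.999999 - (0.395395)(0.395395)] = (0.395395)(0.767768) + 1.891254
  gamma(0) * 0.843662 = 2.194826
  gamma(0) = 2.194826 / 0.843662 = 2.601547.
  gamma(1) = A gamma(0) + B = (0.395395)(2.601547) + (0.767768) = 1.796408.
  gamma(2) = phi_1 gamma(1) + phi_2 gamma(0) = (0.395)(1.796408) + (0.001)(2.601547) = 0.712183.
Therefore gamma(2) = 0.7122 (to 4 decimal places).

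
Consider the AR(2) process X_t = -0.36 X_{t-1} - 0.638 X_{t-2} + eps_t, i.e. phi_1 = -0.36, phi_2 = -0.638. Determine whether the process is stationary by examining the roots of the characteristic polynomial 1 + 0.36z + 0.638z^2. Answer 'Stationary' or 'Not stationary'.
\text{Stationary}

The AR(p) characteristic polynomial is P(z) = 1 + 0.36z + 0.638z^2.
Stationarity requires all roots to lie outside the unit circle, i.e. |z| > 1 for every root.
Set 1 + (0.36) z + (0.638) z^2 = 0, i.e. a z^2 + b z + c = 0 with a = 0.638, b = 0.36, c = 1.
Discriminant D = b^2 - 4ac = (0.36)^2 - 4*(0.638)*1 = 0.1296 - (2.552) = -2.4224.
D < 0, so the roots are the complex-conjugate pair z = (-b +/- i sqrt(-D)) / (2a) = -0.2821 +/- 1.2198i.
For a conjugate pair |z|^2 = z * conj(z) = (product of roots) = c/a = 1/(0.638) = 1.567398, so |z| = sqrt(1.567398) = 1.252 for both roots.
Moduli of all roots: 1.2520, 1.2520.
All moduli strictly greater than 1? Yes.
Verdict: Stationary.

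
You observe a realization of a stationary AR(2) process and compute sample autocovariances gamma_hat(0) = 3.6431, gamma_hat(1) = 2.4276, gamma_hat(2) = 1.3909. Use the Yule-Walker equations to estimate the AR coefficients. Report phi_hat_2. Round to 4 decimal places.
\hat\phi_{2} = -0.1119

The Yule-Walker equations for an AR(p) process read, in matrix form,
  Gamma_p phi = r_p,   with   (Gamma_p)_{ij} = gamma(|i - j|),
                       (r_p)_i = gamma(i),   i,j = 1..p.
Substitute the sample gammas (Toeplitz matrix and right-hand side of size 2):
  Gamma_p = [[3.6431, 2.4276], [2.4276, 3.6431]]
  r_p     = [2.4276, 1.3909]
Written out:
  3.6431 phi_1 + 2.4276 phi_2 = 2.4276
  2.4276 phi_1 + 3.6431 phi_2 = 1.3909
Solve by Cramer's rule:
  det = gamma(0)^2 - gamma(1)^2 = (3.6431)^2 - (2.4276)^2 = 13.27217761 - 5.89324176 = 7.37893585
  phi_hat_1 = [gamma(1) gamma(0) - gamma(1) gamma(2)] / det = [(2.4276)(3.6431) - (2.4276)(1.3909)] / 7.37893585 = 5.46744072 / 7.37893585 = 0.741
  phi_hat_2 = [gamma(0) gamma(2) - gamma(1)^2] / det = [(3.6431)(1.3909) - (2.4276)^2] / 7.37893585 = -0.82605397 / 7.37893585 = -0.1119
So phi_hat = [0.7410, -0.1119].
Therefore phi_hat_2 = -0.1119.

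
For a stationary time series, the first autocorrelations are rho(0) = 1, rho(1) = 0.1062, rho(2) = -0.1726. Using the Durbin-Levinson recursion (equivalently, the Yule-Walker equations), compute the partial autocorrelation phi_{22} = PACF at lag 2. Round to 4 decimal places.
\phi_{22} = -0.1860

The PACF at lag k is phi_{kk}, the last component of the solution
to the Yule-Walker system G_k phi = r_k where
  (G_k)_{ij} = rho(|i - j|), (r_k)_i = rho(i), i,j = 1..k.
Equivalently, Durbin-Levinson gives phi_{kk} iteratively:
  phi_{11} = rho(1)
  phi_{kk} = [rho(k) - sum_{j=1..k-1} phi_{k-1,j} rho(k-j)]
            / [1 - sum_{j=1..k-1} phi_{k-1,j} rho(j)],
  phi_{k,j} = phi_{k-1,j} - phi_{kk} phi_{k-1,k-j},  j = 1..k-1.
Step k = 1:
  phi_11 = rho(1) = 0.1062.
Step k = 2:
  phi_22 = [rho(2) - phi_11 rho(1)] / [1 - phi_11 rho(1)] = [-0.1726 - (0.1062)(0.1062)] / [1 - (0.1062)(0.1062)]
         = -0.18387844 / 0.98872156 = -0.186.
Therefore phi_{22} = -0.1860.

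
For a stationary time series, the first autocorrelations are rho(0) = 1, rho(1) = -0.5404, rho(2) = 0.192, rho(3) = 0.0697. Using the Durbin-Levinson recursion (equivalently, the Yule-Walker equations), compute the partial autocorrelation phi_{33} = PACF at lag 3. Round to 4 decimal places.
\phi_{33} = 0.1611

The PACF at lag k is phi_{kk}, the last component of the solution
to the Yule-Walker system G_k phi = r_k where
  (G_k)_{ij} = rho(|i - j|), (r_k)_i = rho(i), i,j = 1..k.
Equivalently, Durbin-Levinson gives phi_{kk} iteratively:
  phi_{11} = rho(1)
  phi_{kk} = [rho(k) - sum_{j=1..k-1} phi_{k-1,j} rho(k-j)]
            / [1 - sum_{j=1..k-1} phi_{k-1,j} rho(j)],
  phi_{k,j} = phi_{k-1,j} - phi_{kk} phi_{k-1,k-j},  j = 1..k-1.
Step k = 1:
  phi_11 = rho(1) = -0.5404.
Step k = 2:
  phi_22 = [rho(2) - phi_11 rho(1)] / [1 - phi_11 rho(1)] = [0.192 - (-0.5404)(-0.5404)] / [1 - (-0.5404)(-0.5404)]
         = -0.10003216 / 0.70796784 = -0.141295.
  Update: phi_21 = phi_11 - phi_22 phi_11 = -0.5404 - (-0.141295)(-0.5404) = -0.616756.
Step k = 3:
  phi_33 = [rho(3) - phi_21 rho(2) - phi_22 rho(1)] / [1 - phi_21 rho(1) - phi_22 rho(2)]
    numerator   = 0.0697 - (-0.616756)(0.192) - (-0.141295)(-0.5404) = 0.1117614
    denominator = 1 - (-0.616756)(-0.5404) - (-0.141295)(0.192) = 0.69383382
  phi_33 = 0.1117614 / 0.69383382 = 0.1611.
Therefore phi_{33} = 0.1611.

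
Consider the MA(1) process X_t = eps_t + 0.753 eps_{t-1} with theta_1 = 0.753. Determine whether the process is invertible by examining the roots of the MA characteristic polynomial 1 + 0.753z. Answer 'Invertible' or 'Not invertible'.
\text{Invertible}

The MA(q) characteristic polynomial is P(z) = 1 + 0.753z.
Invertibility requires all roots to lie outside the unit circle, i.e. |z| > 1 for every root.
This is linear in z: 1 + (0.753) z = 0  =>  z = -1/(0.753) = -1.328021,  |z| = 1.328021.
Moduli of all roots: 1.3280.
All moduli strictly greater than 1? Yes.
Verdict: Invertible.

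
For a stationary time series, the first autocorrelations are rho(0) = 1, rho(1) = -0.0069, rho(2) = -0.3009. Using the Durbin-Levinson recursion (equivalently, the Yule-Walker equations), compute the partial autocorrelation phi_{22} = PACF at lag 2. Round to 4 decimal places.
\phi_{22} = -0.3010

The PACF at lag k is phi_{kk}, the last component of the solution
to the Yule-Walker system G_k phi = r_k where
  (G_k)_{ij} = rho(|i - j|), (r_k)_i = rho(i), i,j = 1..k.
Equivalently, Durbin-Levinson gives phi_{kk} iteratively:
  phi_{11} = rho(1)
  phi_{kk} = [rho(k) - sum_{j=1..k-1} phi_{k-1,j} rho(k-j)]
            / [1 - sum_{j=1..k-1} phi_{k-1,j} rho(j)],
  phi_{k,j} = phi_{k-1,j} - phi_{kk} phi_{k-1,k-j},  j = 1..k-1.
Step k = 1:
  phi_11 = rho(1) = -0.0069.
Step k = 2:
  phi_22 = [rho(2) - phi_11 rho(1)] / [1 - phi_11 rho(1)] = [-0.3009 - (-0.0069)(-0.0069)] / [1 - (-0.0069)(-0.0069)]
         = -0.30094761 / 0.99995239 = -0.301.
Therefore phi_{22} = -0.3010.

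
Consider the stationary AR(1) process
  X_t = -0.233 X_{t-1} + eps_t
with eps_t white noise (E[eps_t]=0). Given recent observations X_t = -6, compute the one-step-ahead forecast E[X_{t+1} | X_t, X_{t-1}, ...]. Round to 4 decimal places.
E[X_{t+1} \mid \mathcal F_t] = 1.3980

For an AR(p) model X_t = c + sum_i phi_i X_{t-i} + eps_t, the
one-step-ahead conditional mean is
  E[X_{t+1} | X_t, ...] = c + sum_i phi_i X_{t+1-i}.
Substitute known values:
  E[X_{t+1} | ...] = (-0.233) * (-6)
                   = 1.3980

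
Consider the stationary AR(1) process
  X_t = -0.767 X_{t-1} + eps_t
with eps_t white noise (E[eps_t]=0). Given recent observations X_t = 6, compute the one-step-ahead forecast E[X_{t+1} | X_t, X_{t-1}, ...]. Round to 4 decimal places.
E[X_{t+1} \mid \mathcal F_t] = -4.6020

For an AR(p) model X_t = c + sum_i phi_i X_{t-i} + eps_t, the
one-step-ahead conditional mean is
  E[X_{t+1} | X_t, ...] = c + sum_i phi_i X_{t+1-i}.
Substitute known values:
  E[X_{t+1} | ...] = (-0.767) * (6)
                   = -4.6020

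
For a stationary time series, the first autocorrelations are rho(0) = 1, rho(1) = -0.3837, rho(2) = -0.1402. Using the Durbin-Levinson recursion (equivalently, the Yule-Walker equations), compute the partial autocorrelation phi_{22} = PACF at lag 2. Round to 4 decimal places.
\phi_{22} = -0.3370

The PACF at lag k is phi_{kk}, the last component of the solution
to the Yule-Walker system G_k phi = r_k where
  (G_k)_{ij} = rho(|i - j|), (r_k)_i = rho(i), i,j = 1..k.
Equivalently, Durbin-Levinson gives phi_{kk} iteratively:
  phi_{11} = rho(1)
  phi_{kk} = [rho(k) - sum_{j=1..k-1} phi_{k-1,j} rho(k-j)]
            / [1 - sum_{j=1..k-1} phi_{k-1,j} rho(j)],
  phi_{k,j} = phi_{k-1,j} - phi_{kk} phi_{k-1,k-j},  j = 1..k-1.
Step k = 1:
  phi_11 = rho(1) = -0.3837.
Step k = 2:
  phi_22 = [rho(2) - phi_11 rho(1)] / [1 - phi_11 rho(1)] = [-0.1402 - (-0.3837)(-0.3837)] / [1 - (-0.3837)(-0.3837)]
         = -0.28742569 / 0.85277431 = -0.337.
Therefore phi_{22} = -0.3370.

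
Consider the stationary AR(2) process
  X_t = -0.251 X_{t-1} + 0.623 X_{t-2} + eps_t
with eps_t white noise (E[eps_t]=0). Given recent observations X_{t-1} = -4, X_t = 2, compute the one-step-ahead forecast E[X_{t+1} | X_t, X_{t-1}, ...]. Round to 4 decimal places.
E[X_{t+1} \mid \mathcal F_t] = -2.9940

For an AR(p) model X_t = c + sum_i phi_i X_{t-i} + eps_t, the
one-step-ahead conditional mean is
  E[X_{t+1} | X_t, ...] = c + sum_i phi_i X_{t+1-i}.
Substitute known values:
  E[X_{t+1} | ...] = (-0.251) * (2) + (0.623) * (-4)
                   = -2.9940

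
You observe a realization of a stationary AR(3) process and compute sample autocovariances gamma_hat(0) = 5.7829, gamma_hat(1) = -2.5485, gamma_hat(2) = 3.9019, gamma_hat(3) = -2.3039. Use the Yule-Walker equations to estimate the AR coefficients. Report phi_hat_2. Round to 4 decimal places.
\hat\phi_{2} = 0.5910

The Yule-Walker equations for an AR(p) process read, in matrix form,
  Gamma_p phi = r_p,   with   (Gamma_p)_{ij} = gamma(|i - j|),
                       (r_p)_i = gamma(i),   i,j = 1..p.
Substitute the sample gammas (Toeplitz matrix and right-hand side of size 3):
  Gamma_p = [[5.7829, -2.5485, 3.9019], [-2.5485, 5.7829, -2.5485], [3.9019, -2.5485, 5.7829]]
  r_p     = [-2.5485, 3.9019, -2.3039]
Written out (R1..R3):
  (R1) 5.7829 phi_1 - 2.5485 phi_2 + 3.9019 phi_3 = -2.5485
  (R2) -2.5485 phi_1 + 5.7829 phi_2 - 2.5485 phi_3 = 3.9019
  (R3) 3.9019 phi_1 - 2.5485 phi_2 + 5.7829 phi_3 = -2.3039
Gaussian elimination:
  R2 <- R2 - (-2.5485/5.7829) R1 = R2 - (-0.440696) R1:  4.659787 phi_2 - 0.828949 phi_3 = 2.778787
  R3 <- R3 - (3.9019/5.7829) R1 = R3 - (0.674731) R1:  -0.828949 phi_2 + 3.150168 phi_3 = -0.584349
  R3 <- R3 - (-0.828949/4.659787) R2 = R3 - (-0.177894) R2:  3.002703 phi_3 = -0.090019
Back-substitution:
  phi_hat_3 = -0.090019 / 3.002703 = -0.029979
  phi_hat_2 = (2.778787 - (-0.828949)(-0.029979)) / 4.659787 = 0.591
  phi_hat_1 = (-2.5485 - (-2.5485)(0.591) - (3.9019)(-0.029979)) / 5.7829 = -0.160017
So phi_hat = [-0.1600, 0.5910, -0.0300].
Therefore phi_hat_2 = 0.5910.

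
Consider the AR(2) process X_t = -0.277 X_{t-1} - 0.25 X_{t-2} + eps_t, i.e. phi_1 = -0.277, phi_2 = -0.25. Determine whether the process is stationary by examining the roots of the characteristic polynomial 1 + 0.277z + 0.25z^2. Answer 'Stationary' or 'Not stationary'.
\text{Stationary}

The AR(p) characteristic polynomial is P(z) = 1 + 0.277z + 0.25z^2.
Stationarity requires all roots to lie outside the unit circle, i.e. |z| > 1 for every root.
Set 1 + (0.277) z + (0.25) z^2 = 0, i.e. a z^2 + b z + c = 0 with a = 0.25, b = 0.277, c = 1.
Discriminant D = b^2 - 4ac = (0.277)^2 - 4*(0.25)*1 = 0.076729 - (1) = -0.923271.
D < 0, so the roots are the complex-conjugate pair z = (-b +/- i sqrt(-D)) / (2a) = -0.554 +/- 1.9217i.
For a conjugate pair |z|^2 = z * conj(z) = (product of roots) = c/a = 1/(0.25) = 4, so |z| = sqrt(4) = 2 for both roots.
Moduli of all roots: 2.0000, 2.0000.
All moduli strictly greater than 1? Yes.
Verdict: Stationary.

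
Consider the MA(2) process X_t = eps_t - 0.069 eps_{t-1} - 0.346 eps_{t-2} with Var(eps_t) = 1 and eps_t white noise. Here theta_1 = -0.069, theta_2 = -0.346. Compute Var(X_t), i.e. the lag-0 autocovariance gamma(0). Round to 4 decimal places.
\gamma(0) = 1.1245

For an MA(q) process X_t = eps_t + sum_i theta_i eps_{t-i} with
Var(eps_t) = sigma^2, the variance is
  gamma(0) = sigma^2 * (1 + sum_i theta_i^2).
  sum_i theta_i^2 = (-0.069)^2 + (-0.346)^2 = 0.004761 + 0.119716 = 0.124477.
  gamma(0) = 1 * (1 + 0.124477) = 1 * 1.124477 = 1.124477, which rounds to 1.1245.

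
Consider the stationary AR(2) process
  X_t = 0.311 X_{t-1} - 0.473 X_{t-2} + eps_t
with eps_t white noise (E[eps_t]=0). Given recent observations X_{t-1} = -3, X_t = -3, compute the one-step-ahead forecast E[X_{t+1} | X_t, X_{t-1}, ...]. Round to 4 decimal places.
E[X_{t+1} \mid \mathcal F_t] = 0.4860

For an AR(p) model X_t = c + sum_i phi_i X_{t-i} + eps_t, the
one-step-ahead conditional mean is
  E[X_{t+1} | X_t, ...] = c + sum_i phi_i X_{t+1-i}.
Substitute known values:
  E[X_{t+1} | ...] = (0.311) * (-3) + (-0.473) * (-3)
                   = 0.4860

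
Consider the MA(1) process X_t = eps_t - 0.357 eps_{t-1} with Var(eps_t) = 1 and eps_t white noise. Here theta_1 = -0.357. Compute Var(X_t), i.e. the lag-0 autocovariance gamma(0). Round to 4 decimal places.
\gamma(0) = 1.1274

For an MA(q) process X_t = eps_t + sum_i theta_i eps_{t-i} with
Var(eps_t) = sigma^2, the variance is
  gamma(0) = sigma^2 * (1 + sum_i theta_i^2).
  sum_i theta_i^2 = (-0.357)^2 = 0.127449.
  gamma(0) = 1 * (1 + 0.127449) = 1 * 1.127449 = 1.127449, which rounds to 1.1274.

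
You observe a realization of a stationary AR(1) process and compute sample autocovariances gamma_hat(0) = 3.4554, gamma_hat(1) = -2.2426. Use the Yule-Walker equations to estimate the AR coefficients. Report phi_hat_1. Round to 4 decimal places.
\hat\phi_{1} = -0.6490

The Yule-Walker equations for an AR(p) process read, in matrix form,
  Gamma_p phi = r_p,   with   (Gamma_p)_{ij} = gamma(|i - j|),
                       (r_p)_i = gamma(i),   i,j = 1..p.
Substitute the sample gammas (Toeplitz matrix and right-hand side of size 1):
  Gamma_p = [[3.4554]]
  r_p     = [-2.2426]
With p = 1 this is the single equation gamma(0) phi_1 = gamma(1):
  phi_hat_1 = gamma(1) / gamma(0) = -2.2426 / 3.4554 = -0.6490.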